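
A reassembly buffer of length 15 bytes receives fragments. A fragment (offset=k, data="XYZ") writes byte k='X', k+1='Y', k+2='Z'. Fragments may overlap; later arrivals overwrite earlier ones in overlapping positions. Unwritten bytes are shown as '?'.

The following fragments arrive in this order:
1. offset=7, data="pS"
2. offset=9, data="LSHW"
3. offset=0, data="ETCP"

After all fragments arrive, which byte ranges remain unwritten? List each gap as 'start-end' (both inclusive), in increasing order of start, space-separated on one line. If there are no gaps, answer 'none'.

Answer: 4-6 13-14

Derivation:
Fragment 1: offset=7 len=2
Fragment 2: offset=9 len=4
Fragment 3: offset=0 len=4
Gaps: 4-6 13-14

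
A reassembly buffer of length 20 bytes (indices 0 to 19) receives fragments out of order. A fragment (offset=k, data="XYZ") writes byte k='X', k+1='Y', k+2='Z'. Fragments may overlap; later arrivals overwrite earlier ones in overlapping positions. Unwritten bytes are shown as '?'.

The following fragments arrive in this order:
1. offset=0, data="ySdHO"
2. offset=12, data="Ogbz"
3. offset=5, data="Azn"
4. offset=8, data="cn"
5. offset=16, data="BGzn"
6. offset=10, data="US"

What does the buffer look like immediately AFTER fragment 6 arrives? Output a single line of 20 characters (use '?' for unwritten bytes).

Answer: ySdHOAzncnUSOgbzBGzn

Derivation:
Fragment 1: offset=0 data="ySdHO" -> buffer=ySdHO???????????????
Fragment 2: offset=12 data="Ogbz" -> buffer=ySdHO???????Ogbz????
Fragment 3: offset=5 data="Azn" -> buffer=ySdHOAzn????Ogbz????
Fragment 4: offset=8 data="cn" -> buffer=ySdHOAzncn??Ogbz????
Fragment 5: offset=16 data="BGzn" -> buffer=ySdHOAzncn??OgbzBGzn
Fragment 6: offset=10 data="US" -> buffer=ySdHOAzncnUSOgbzBGzn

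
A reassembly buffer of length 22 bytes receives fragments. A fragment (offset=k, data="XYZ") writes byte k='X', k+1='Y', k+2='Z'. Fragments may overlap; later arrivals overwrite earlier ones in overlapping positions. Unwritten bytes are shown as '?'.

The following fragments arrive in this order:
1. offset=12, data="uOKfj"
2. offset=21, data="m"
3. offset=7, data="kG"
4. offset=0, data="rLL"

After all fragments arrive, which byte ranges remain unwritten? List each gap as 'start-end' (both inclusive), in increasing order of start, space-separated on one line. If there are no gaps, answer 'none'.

Fragment 1: offset=12 len=5
Fragment 2: offset=21 len=1
Fragment 3: offset=7 len=2
Fragment 4: offset=0 len=3
Gaps: 3-6 9-11 17-20

Answer: 3-6 9-11 17-20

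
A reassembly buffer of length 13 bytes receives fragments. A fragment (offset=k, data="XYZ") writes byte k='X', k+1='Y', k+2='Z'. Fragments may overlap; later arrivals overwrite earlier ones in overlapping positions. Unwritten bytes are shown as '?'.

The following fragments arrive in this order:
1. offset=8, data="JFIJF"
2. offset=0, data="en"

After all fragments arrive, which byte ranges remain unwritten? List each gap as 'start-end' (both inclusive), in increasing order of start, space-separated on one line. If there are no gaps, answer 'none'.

Answer: 2-7

Derivation:
Fragment 1: offset=8 len=5
Fragment 2: offset=0 len=2
Gaps: 2-7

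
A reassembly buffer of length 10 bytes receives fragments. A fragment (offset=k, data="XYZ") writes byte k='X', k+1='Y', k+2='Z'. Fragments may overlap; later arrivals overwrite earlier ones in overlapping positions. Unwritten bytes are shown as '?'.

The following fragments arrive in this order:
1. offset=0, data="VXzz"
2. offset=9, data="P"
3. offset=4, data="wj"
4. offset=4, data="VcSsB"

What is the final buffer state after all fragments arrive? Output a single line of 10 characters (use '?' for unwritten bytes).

Answer: VXzzVcSsBP

Derivation:
Fragment 1: offset=0 data="VXzz" -> buffer=VXzz??????
Fragment 2: offset=9 data="P" -> buffer=VXzz?????P
Fragment 3: offset=4 data="wj" -> buffer=VXzzwj???P
Fragment 4: offset=4 data="VcSsB" -> buffer=VXzzVcSsBP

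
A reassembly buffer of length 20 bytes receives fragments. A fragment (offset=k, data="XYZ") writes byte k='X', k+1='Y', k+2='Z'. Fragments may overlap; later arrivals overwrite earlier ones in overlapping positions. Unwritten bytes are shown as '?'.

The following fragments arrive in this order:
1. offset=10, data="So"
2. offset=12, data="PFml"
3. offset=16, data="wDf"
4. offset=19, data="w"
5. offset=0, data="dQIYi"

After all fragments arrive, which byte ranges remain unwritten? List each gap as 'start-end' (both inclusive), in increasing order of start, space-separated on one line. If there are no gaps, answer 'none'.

Fragment 1: offset=10 len=2
Fragment 2: offset=12 len=4
Fragment 3: offset=16 len=3
Fragment 4: offset=19 len=1
Fragment 5: offset=0 len=5
Gaps: 5-9

Answer: 5-9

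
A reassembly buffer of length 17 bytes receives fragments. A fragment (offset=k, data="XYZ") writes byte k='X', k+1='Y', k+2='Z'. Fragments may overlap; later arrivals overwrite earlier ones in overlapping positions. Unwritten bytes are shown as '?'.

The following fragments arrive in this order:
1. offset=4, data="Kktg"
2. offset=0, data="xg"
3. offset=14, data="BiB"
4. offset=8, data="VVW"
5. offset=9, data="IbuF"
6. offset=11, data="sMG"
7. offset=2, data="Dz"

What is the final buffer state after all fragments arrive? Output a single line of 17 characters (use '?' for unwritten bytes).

Answer: xgDzKktgVIbsMGBiB

Derivation:
Fragment 1: offset=4 data="Kktg" -> buffer=????Kktg?????????
Fragment 2: offset=0 data="xg" -> buffer=xg??Kktg?????????
Fragment 3: offset=14 data="BiB" -> buffer=xg??Kktg??????BiB
Fragment 4: offset=8 data="VVW" -> buffer=xg??KktgVVW???BiB
Fragment 5: offset=9 data="IbuF" -> buffer=xg??KktgVIbuF?BiB
Fragment 6: offset=11 data="sMG" -> buffer=xg??KktgVIbsMGBiB
Fragment 7: offset=2 data="Dz" -> buffer=xgDzKktgVIbsMGBiB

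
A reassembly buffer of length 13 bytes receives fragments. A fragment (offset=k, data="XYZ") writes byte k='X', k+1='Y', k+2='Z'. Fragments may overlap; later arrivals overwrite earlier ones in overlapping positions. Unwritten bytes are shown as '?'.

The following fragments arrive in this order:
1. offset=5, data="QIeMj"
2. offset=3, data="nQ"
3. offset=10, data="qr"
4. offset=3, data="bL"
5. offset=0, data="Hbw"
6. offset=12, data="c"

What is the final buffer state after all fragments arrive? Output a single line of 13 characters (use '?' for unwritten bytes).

Fragment 1: offset=5 data="QIeMj" -> buffer=?????QIeMj???
Fragment 2: offset=3 data="nQ" -> buffer=???nQQIeMj???
Fragment 3: offset=10 data="qr" -> buffer=???nQQIeMjqr?
Fragment 4: offset=3 data="bL" -> buffer=???bLQIeMjqr?
Fragment 5: offset=0 data="Hbw" -> buffer=HbwbLQIeMjqr?
Fragment 6: offset=12 data="c" -> buffer=HbwbLQIeMjqrc

Answer: HbwbLQIeMjqrc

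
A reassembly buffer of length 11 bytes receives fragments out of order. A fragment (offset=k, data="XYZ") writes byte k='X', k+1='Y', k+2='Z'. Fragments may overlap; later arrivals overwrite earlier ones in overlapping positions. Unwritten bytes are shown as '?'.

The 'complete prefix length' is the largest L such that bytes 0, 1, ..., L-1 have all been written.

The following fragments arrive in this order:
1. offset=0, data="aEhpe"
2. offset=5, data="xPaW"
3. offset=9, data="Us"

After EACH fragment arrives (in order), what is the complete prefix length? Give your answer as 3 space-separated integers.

Fragment 1: offset=0 data="aEhpe" -> buffer=aEhpe?????? -> prefix_len=5
Fragment 2: offset=5 data="xPaW" -> buffer=aEhpexPaW?? -> prefix_len=9
Fragment 3: offset=9 data="Us" -> buffer=aEhpexPaWUs -> prefix_len=11

Answer: 5 9 11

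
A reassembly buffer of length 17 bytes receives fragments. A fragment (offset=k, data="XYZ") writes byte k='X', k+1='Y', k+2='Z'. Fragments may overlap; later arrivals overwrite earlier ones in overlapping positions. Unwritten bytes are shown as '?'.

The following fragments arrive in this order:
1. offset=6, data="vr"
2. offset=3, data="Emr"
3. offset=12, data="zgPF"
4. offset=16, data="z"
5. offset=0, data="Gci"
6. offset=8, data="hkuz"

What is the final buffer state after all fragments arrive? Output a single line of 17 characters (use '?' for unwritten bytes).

Fragment 1: offset=6 data="vr" -> buffer=??????vr?????????
Fragment 2: offset=3 data="Emr" -> buffer=???Emrvr?????????
Fragment 3: offset=12 data="zgPF" -> buffer=???Emrvr????zgPF?
Fragment 4: offset=16 data="z" -> buffer=???Emrvr????zgPFz
Fragment 5: offset=0 data="Gci" -> buffer=GciEmrvr????zgPFz
Fragment 6: offset=8 data="hkuz" -> buffer=GciEmrvrhkuzzgPFz

Answer: GciEmrvrhkuzzgPFz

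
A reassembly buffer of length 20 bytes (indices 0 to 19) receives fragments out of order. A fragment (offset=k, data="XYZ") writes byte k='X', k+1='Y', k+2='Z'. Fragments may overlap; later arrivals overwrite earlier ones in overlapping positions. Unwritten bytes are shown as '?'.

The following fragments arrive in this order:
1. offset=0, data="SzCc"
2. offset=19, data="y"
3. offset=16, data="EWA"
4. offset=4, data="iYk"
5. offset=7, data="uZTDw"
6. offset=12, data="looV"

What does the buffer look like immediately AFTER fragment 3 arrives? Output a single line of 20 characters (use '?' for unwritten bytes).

Answer: SzCc????????????EWAy

Derivation:
Fragment 1: offset=0 data="SzCc" -> buffer=SzCc????????????????
Fragment 2: offset=19 data="y" -> buffer=SzCc???????????????y
Fragment 3: offset=16 data="EWA" -> buffer=SzCc????????????EWAy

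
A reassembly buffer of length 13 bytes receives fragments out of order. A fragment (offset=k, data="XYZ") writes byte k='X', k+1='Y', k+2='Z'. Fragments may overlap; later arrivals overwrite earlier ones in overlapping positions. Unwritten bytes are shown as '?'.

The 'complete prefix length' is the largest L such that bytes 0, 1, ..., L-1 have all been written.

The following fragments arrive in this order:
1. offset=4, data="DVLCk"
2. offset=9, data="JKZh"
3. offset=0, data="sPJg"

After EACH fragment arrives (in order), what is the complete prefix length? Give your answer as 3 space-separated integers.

Answer: 0 0 13

Derivation:
Fragment 1: offset=4 data="DVLCk" -> buffer=????DVLCk???? -> prefix_len=0
Fragment 2: offset=9 data="JKZh" -> buffer=????DVLCkJKZh -> prefix_len=0
Fragment 3: offset=0 data="sPJg" -> buffer=sPJgDVLCkJKZh -> prefix_len=13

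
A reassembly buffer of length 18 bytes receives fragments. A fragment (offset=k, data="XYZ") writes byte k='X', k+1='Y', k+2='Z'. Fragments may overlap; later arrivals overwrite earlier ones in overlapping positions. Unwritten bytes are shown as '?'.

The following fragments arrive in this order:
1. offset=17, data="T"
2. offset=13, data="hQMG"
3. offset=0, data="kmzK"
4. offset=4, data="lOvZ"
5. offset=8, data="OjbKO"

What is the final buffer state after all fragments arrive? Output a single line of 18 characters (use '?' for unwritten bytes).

Answer: kmzKlOvZOjbKOhQMGT

Derivation:
Fragment 1: offset=17 data="T" -> buffer=?????????????????T
Fragment 2: offset=13 data="hQMG" -> buffer=?????????????hQMGT
Fragment 3: offset=0 data="kmzK" -> buffer=kmzK?????????hQMGT
Fragment 4: offset=4 data="lOvZ" -> buffer=kmzKlOvZ?????hQMGT
Fragment 5: offset=8 data="OjbKO" -> buffer=kmzKlOvZOjbKOhQMGT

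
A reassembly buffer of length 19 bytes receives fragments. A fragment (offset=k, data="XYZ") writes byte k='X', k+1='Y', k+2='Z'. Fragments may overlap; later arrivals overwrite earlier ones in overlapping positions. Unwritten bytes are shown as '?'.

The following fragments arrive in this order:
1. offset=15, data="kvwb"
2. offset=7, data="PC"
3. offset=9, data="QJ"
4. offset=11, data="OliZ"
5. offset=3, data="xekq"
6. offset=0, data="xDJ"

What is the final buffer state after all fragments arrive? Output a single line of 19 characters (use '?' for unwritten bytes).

Answer: xDJxekqPCQJOliZkvwb

Derivation:
Fragment 1: offset=15 data="kvwb" -> buffer=???????????????kvwb
Fragment 2: offset=7 data="PC" -> buffer=???????PC??????kvwb
Fragment 3: offset=9 data="QJ" -> buffer=???????PCQJ????kvwb
Fragment 4: offset=11 data="OliZ" -> buffer=???????PCQJOliZkvwb
Fragment 5: offset=3 data="xekq" -> buffer=???xekqPCQJOliZkvwb
Fragment 6: offset=0 data="xDJ" -> buffer=xDJxekqPCQJOliZkvwb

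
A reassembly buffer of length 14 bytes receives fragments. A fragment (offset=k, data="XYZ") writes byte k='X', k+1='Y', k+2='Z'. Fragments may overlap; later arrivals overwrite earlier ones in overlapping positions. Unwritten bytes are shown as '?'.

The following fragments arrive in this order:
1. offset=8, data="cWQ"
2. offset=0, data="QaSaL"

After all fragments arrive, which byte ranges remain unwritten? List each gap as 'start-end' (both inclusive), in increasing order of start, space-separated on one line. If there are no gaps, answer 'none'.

Answer: 5-7 11-13

Derivation:
Fragment 1: offset=8 len=3
Fragment 2: offset=0 len=5
Gaps: 5-7 11-13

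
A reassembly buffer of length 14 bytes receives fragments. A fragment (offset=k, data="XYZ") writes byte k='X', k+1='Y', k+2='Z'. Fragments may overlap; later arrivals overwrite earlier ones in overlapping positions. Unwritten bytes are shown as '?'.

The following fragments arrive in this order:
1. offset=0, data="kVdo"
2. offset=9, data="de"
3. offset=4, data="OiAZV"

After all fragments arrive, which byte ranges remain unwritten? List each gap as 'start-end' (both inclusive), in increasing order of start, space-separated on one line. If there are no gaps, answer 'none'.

Answer: 11-13

Derivation:
Fragment 1: offset=0 len=4
Fragment 2: offset=9 len=2
Fragment 3: offset=4 len=5
Gaps: 11-13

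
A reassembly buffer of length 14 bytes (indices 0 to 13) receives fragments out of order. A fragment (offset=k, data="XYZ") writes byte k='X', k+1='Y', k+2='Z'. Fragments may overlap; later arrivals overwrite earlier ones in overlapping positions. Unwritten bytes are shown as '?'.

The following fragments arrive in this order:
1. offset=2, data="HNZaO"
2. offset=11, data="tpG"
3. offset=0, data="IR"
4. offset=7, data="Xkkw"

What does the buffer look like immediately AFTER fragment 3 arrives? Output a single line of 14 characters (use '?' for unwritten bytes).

Fragment 1: offset=2 data="HNZaO" -> buffer=??HNZaO???????
Fragment 2: offset=11 data="tpG" -> buffer=??HNZaO????tpG
Fragment 3: offset=0 data="IR" -> buffer=IRHNZaO????tpG

Answer: IRHNZaO????tpG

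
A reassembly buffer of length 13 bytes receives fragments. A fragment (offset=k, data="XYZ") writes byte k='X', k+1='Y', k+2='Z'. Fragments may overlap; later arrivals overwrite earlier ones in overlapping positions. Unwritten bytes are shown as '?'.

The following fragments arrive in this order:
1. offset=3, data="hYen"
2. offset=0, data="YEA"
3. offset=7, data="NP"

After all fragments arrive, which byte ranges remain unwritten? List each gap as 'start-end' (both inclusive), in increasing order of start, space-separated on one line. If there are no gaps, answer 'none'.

Answer: 9-12

Derivation:
Fragment 1: offset=3 len=4
Fragment 2: offset=0 len=3
Fragment 3: offset=7 len=2
Gaps: 9-12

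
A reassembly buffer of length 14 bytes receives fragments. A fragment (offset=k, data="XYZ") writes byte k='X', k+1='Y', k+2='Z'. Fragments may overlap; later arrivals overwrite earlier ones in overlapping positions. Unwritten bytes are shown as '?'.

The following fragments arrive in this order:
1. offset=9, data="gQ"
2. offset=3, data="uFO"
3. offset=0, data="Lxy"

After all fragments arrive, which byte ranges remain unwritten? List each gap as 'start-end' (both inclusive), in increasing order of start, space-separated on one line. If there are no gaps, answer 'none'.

Answer: 6-8 11-13

Derivation:
Fragment 1: offset=9 len=2
Fragment 2: offset=3 len=3
Fragment 3: offset=0 len=3
Gaps: 6-8 11-13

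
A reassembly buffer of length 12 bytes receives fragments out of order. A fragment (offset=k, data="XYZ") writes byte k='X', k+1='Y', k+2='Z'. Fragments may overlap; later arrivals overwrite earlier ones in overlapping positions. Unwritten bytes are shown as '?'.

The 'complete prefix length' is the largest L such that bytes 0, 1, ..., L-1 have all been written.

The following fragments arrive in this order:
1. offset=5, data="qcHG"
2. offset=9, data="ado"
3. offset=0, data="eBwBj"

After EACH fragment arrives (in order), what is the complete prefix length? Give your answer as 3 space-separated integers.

Fragment 1: offset=5 data="qcHG" -> buffer=?????qcHG??? -> prefix_len=0
Fragment 2: offset=9 data="ado" -> buffer=?????qcHGado -> prefix_len=0
Fragment 3: offset=0 data="eBwBj" -> buffer=eBwBjqcHGado -> prefix_len=12

Answer: 0 0 12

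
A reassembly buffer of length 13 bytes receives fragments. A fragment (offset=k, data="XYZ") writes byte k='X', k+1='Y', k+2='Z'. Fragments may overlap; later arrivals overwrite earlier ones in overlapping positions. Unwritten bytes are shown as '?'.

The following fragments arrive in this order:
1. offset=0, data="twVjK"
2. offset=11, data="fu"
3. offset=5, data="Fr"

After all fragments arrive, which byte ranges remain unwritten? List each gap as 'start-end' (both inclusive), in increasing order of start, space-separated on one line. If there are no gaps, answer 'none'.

Fragment 1: offset=0 len=5
Fragment 2: offset=11 len=2
Fragment 3: offset=5 len=2
Gaps: 7-10

Answer: 7-10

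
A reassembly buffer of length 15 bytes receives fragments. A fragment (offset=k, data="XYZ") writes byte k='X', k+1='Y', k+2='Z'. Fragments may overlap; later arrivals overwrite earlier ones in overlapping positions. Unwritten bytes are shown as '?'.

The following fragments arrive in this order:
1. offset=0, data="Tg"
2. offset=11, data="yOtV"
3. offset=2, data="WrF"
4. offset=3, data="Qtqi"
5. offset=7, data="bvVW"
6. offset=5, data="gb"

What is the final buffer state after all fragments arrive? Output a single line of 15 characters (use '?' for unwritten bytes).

Answer: TgWQtgbbvVWyOtV

Derivation:
Fragment 1: offset=0 data="Tg" -> buffer=Tg?????????????
Fragment 2: offset=11 data="yOtV" -> buffer=Tg?????????yOtV
Fragment 3: offset=2 data="WrF" -> buffer=TgWrF??????yOtV
Fragment 4: offset=3 data="Qtqi" -> buffer=TgWQtqi????yOtV
Fragment 5: offset=7 data="bvVW" -> buffer=TgWQtqibvVWyOtV
Fragment 6: offset=5 data="gb" -> buffer=TgWQtgbbvVWyOtV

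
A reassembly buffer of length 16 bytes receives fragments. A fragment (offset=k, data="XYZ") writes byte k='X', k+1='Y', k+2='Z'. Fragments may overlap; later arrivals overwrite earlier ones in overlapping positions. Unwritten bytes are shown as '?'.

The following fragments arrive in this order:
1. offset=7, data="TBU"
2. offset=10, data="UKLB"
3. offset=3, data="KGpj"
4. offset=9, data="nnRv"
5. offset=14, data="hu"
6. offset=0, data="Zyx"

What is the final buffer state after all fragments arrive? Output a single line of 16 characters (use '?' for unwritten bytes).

Fragment 1: offset=7 data="TBU" -> buffer=???????TBU??????
Fragment 2: offset=10 data="UKLB" -> buffer=???????TBUUKLB??
Fragment 3: offset=3 data="KGpj" -> buffer=???KGpjTBUUKLB??
Fragment 4: offset=9 data="nnRv" -> buffer=???KGpjTBnnRvB??
Fragment 5: offset=14 data="hu" -> buffer=???KGpjTBnnRvBhu
Fragment 6: offset=0 data="Zyx" -> buffer=ZyxKGpjTBnnRvBhu

Answer: ZyxKGpjTBnnRvBhu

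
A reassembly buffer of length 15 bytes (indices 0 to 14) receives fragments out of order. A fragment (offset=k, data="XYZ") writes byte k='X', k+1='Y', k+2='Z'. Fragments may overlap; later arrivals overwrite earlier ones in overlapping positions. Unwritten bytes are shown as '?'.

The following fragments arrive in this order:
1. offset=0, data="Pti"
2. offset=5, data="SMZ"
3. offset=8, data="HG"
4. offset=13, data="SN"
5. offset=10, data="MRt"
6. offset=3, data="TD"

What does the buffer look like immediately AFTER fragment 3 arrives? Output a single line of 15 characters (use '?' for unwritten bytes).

Answer: Pti??SMZHG?????

Derivation:
Fragment 1: offset=0 data="Pti" -> buffer=Pti????????????
Fragment 2: offset=5 data="SMZ" -> buffer=Pti??SMZ???????
Fragment 3: offset=8 data="HG" -> buffer=Pti??SMZHG?????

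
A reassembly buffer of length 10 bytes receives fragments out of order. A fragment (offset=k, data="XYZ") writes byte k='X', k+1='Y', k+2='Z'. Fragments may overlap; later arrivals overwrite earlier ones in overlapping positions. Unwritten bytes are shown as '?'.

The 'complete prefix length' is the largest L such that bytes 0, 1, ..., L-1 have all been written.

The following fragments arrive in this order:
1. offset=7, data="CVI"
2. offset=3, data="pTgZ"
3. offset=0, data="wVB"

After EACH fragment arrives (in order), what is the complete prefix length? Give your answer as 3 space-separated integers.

Fragment 1: offset=7 data="CVI" -> buffer=???????CVI -> prefix_len=0
Fragment 2: offset=3 data="pTgZ" -> buffer=???pTgZCVI -> prefix_len=0
Fragment 3: offset=0 data="wVB" -> buffer=wVBpTgZCVI -> prefix_len=10

Answer: 0 0 10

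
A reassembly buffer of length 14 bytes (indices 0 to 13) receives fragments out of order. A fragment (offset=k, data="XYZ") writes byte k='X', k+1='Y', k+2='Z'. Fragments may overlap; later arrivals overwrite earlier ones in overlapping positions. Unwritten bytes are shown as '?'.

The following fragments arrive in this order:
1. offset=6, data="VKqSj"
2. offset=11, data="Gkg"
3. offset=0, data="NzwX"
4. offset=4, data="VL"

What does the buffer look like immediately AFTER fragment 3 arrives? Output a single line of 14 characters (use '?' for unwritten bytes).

Fragment 1: offset=6 data="VKqSj" -> buffer=??????VKqSj???
Fragment 2: offset=11 data="Gkg" -> buffer=??????VKqSjGkg
Fragment 3: offset=0 data="NzwX" -> buffer=NzwX??VKqSjGkg

Answer: NzwX??VKqSjGkg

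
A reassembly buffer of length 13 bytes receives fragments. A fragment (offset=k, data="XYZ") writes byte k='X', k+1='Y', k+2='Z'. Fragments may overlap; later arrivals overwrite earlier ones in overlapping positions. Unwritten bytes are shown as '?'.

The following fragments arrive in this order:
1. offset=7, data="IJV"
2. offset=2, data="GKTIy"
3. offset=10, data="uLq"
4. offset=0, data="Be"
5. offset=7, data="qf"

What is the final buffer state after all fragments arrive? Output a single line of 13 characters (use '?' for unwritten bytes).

Fragment 1: offset=7 data="IJV" -> buffer=???????IJV???
Fragment 2: offset=2 data="GKTIy" -> buffer=??GKTIyIJV???
Fragment 3: offset=10 data="uLq" -> buffer=??GKTIyIJVuLq
Fragment 4: offset=0 data="Be" -> buffer=BeGKTIyIJVuLq
Fragment 5: offset=7 data="qf" -> buffer=BeGKTIyqfVuLq

Answer: BeGKTIyqfVuLq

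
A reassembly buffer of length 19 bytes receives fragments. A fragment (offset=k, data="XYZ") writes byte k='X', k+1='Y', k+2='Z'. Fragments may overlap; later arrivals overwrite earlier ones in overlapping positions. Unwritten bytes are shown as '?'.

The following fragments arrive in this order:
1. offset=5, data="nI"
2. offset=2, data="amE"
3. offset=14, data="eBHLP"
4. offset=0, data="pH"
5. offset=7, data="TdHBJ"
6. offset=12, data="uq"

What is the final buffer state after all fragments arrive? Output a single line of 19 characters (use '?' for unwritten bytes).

Answer: pHamEnITdHBJuqeBHLP

Derivation:
Fragment 1: offset=5 data="nI" -> buffer=?????nI????????????
Fragment 2: offset=2 data="amE" -> buffer=??amEnI????????????
Fragment 3: offset=14 data="eBHLP" -> buffer=??amEnI???????eBHLP
Fragment 4: offset=0 data="pH" -> buffer=pHamEnI???????eBHLP
Fragment 5: offset=7 data="TdHBJ" -> buffer=pHamEnITdHBJ??eBHLP
Fragment 6: offset=12 data="uq" -> buffer=pHamEnITdHBJuqeBHLP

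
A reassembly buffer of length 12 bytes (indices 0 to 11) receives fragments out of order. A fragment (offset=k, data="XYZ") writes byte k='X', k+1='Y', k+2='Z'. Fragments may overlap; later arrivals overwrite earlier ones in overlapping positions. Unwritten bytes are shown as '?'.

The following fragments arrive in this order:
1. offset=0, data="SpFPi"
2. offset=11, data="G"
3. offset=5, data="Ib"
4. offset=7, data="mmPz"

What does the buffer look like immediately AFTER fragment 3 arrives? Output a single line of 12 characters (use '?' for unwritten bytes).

Answer: SpFPiIb????G

Derivation:
Fragment 1: offset=0 data="SpFPi" -> buffer=SpFPi???????
Fragment 2: offset=11 data="G" -> buffer=SpFPi??????G
Fragment 3: offset=5 data="Ib" -> buffer=SpFPiIb????G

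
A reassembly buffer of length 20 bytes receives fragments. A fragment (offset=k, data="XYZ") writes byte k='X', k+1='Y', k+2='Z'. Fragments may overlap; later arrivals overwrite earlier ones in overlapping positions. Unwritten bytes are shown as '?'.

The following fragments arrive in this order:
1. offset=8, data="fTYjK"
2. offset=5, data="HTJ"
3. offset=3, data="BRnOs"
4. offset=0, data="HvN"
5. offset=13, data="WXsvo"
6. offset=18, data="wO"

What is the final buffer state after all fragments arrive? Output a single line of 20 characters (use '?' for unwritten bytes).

Fragment 1: offset=8 data="fTYjK" -> buffer=????????fTYjK???????
Fragment 2: offset=5 data="HTJ" -> buffer=?????HTJfTYjK???????
Fragment 3: offset=3 data="BRnOs" -> buffer=???BRnOsfTYjK???????
Fragment 4: offset=0 data="HvN" -> buffer=HvNBRnOsfTYjK???????
Fragment 5: offset=13 data="WXsvo" -> buffer=HvNBRnOsfTYjKWXsvo??
Fragment 6: offset=18 data="wO" -> buffer=HvNBRnOsfTYjKWXsvowO

Answer: HvNBRnOsfTYjKWXsvowO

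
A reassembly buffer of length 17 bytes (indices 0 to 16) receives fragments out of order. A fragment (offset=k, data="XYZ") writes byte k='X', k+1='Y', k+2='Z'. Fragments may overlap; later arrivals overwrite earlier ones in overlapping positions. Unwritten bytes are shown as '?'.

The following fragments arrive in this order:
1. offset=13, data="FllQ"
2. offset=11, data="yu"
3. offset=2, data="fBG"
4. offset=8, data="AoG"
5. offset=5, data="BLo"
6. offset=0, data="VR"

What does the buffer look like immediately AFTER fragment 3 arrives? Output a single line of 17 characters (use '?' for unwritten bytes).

Answer: ??fBG??????yuFllQ

Derivation:
Fragment 1: offset=13 data="FllQ" -> buffer=?????????????FllQ
Fragment 2: offset=11 data="yu" -> buffer=???????????yuFllQ
Fragment 3: offset=2 data="fBG" -> buffer=??fBG??????yuFllQ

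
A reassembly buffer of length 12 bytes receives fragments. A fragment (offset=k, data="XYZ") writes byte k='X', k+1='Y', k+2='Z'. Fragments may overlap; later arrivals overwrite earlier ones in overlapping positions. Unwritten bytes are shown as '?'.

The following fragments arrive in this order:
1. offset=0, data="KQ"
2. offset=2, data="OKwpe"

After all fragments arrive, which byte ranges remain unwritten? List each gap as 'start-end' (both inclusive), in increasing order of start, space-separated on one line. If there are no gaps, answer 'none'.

Fragment 1: offset=0 len=2
Fragment 2: offset=2 len=5
Gaps: 7-11

Answer: 7-11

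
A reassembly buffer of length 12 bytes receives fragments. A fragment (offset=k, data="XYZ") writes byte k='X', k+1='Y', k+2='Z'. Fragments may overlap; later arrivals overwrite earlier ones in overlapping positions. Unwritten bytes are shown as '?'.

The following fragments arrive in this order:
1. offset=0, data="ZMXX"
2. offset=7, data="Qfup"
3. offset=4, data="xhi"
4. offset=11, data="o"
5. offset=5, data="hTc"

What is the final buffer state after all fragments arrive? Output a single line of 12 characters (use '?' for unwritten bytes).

Fragment 1: offset=0 data="ZMXX" -> buffer=ZMXX????????
Fragment 2: offset=7 data="Qfup" -> buffer=ZMXX???Qfup?
Fragment 3: offset=4 data="xhi" -> buffer=ZMXXxhiQfup?
Fragment 4: offset=11 data="o" -> buffer=ZMXXxhiQfupo
Fragment 5: offset=5 data="hTc" -> buffer=ZMXXxhTcfupo

Answer: ZMXXxhTcfupo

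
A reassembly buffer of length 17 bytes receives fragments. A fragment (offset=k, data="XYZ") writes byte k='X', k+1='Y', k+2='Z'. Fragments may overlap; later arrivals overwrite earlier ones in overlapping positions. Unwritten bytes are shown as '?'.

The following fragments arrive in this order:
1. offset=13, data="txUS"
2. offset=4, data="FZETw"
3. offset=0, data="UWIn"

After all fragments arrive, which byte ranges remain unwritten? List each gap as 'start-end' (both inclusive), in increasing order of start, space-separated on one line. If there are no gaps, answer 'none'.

Answer: 9-12

Derivation:
Fragment 1: offset=13 len=4
Fragment 2: offset=4 len=5
Fragment 3: offset=0 len=4
Gaps: 9-12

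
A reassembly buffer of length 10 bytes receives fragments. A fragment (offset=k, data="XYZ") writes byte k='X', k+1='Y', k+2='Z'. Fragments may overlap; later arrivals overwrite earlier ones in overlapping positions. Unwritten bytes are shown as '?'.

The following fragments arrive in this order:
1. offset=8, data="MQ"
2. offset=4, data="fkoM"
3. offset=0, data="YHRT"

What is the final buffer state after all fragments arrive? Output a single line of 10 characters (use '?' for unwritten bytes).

Fragment 1: offset=8 data="MQ" -> buffer=????????MQ
Fragment 2: offset=4 data="fkoM" -> buffer=????fkoMMQ
Fragment 3: offset=0 data="YHRT" -> buffer=YHRTfkoMMQ

Answer: YHRTfkoMMQ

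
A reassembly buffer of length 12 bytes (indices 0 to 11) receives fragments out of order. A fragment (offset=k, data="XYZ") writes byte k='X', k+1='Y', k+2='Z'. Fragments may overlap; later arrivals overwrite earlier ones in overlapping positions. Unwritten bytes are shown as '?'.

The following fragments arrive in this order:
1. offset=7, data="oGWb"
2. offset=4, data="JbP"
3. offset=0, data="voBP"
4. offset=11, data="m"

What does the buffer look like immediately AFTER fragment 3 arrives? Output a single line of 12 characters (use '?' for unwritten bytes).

Answer: voBPJbPoGWb?

Derivation:
Fragment 1: offset=7 data="oGWb" -> buffer=???????oGWb?
Fragment 2: offset=4 data="JbP" -> buffer=????JbPoGWb?
Fragment 3: offset=0 data="voBP" -> buffer=voBPJbPoGWb?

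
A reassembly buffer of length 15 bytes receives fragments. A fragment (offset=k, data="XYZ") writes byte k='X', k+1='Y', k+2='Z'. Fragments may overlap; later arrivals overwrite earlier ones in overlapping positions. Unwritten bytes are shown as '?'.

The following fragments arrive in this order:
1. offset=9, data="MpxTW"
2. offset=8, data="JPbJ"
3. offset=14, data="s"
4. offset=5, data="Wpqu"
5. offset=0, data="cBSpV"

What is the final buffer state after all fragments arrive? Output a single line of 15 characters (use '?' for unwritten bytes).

Fragment 1: offset=9 data="MpxTW" -> buffer=?????????MpxTW?
Fragment 2: offset=8 data="JPbJ" -> buffer=????????JPbJTW?
Fragment 3: offset=14 data="s" -> buffer=????????JPbJTWs
Fragment 4: offset=5 data="Wpqu" -> buffer=?????WpquPbJTWs
Fragment 5: offset=0 data="cBSpV" -> buffer=cBSpVWpquPbJTWs

Answer: cBSpVWpquPbJTWs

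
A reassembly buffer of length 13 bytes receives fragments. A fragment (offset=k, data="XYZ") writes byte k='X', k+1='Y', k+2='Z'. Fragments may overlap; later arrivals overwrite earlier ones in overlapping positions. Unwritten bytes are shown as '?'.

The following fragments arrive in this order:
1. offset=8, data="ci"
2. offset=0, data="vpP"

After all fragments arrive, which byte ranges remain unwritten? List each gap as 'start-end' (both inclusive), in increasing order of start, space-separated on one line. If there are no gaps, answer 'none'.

Answer: 3-7 10-12

Derivation:
Fragment 1: offset=8 len=2
Fragment 2: offset=0 len=3
Gaps: 3-7 10-12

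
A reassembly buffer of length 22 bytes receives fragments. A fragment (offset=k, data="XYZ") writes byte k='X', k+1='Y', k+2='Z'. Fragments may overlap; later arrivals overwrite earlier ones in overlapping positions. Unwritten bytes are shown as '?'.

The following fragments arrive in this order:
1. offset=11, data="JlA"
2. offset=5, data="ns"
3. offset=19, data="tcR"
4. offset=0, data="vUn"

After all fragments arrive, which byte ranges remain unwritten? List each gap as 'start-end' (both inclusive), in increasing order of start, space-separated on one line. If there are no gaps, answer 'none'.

Fragment 1: offset=11 len=3
Fragment 2: offset=5 len=2
Fragment 3: offset=19 len=3
Fragment 4: offset=0 len=3
Gaps: 3-4 7-10 14-18

Answer: 3-4 7-10 14-18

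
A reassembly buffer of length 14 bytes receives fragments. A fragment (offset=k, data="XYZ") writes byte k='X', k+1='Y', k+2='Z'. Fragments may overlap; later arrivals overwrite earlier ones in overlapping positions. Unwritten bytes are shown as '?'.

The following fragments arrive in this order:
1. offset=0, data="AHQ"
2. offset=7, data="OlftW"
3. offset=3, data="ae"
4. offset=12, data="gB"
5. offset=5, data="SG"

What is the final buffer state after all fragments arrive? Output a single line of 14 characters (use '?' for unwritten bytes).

Answer: AHQaeSGOlftWgB

Derivation:
Fragment 1: offset=0 data="AHQ" -> buffer=AHQ???????????
Fragment 2: offset=7 data="OlftW" -> buffer=AHQ????OlftW??
Fragment 3: offset=3 data="ae" -> buffer=AHQae??OlftW??
Fragment 4: offset=12 data="gB" -> buffer=AHQae??OlftWgB
Fragment 5: offset=5 data="SG" -> buffer=AHQaeSGOlftWgB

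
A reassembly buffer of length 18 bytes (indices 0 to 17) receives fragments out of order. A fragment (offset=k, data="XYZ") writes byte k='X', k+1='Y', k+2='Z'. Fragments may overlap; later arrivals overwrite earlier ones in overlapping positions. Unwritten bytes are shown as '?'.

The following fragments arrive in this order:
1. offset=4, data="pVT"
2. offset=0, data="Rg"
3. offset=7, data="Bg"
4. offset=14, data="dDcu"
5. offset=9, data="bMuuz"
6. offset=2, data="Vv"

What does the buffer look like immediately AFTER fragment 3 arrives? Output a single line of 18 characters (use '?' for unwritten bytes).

Answer: Rg??pVTBg?????????

Derivation:
Fragment 1: offset=4 data="pVT" -> buffer=????pVT???????????
Fragment 2: offset=0 data="Rg" -> buffer=Rg??pVT???????????
Fragment 3: offset=7 data="Bg" -> buffer=Rg??pVTBg?????????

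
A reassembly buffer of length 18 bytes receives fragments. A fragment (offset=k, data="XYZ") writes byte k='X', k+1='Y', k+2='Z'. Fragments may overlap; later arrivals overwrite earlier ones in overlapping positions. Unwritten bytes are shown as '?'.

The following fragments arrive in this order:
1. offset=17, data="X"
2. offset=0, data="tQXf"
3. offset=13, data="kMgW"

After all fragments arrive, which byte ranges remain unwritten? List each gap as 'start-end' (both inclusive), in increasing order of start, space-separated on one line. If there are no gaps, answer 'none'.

Fragment 1: offset=17 len=1
Fragment 2: offset=0 len=4
Fragment 3: offset=13 len=4
Gaps: 4-12

Answer: 4-12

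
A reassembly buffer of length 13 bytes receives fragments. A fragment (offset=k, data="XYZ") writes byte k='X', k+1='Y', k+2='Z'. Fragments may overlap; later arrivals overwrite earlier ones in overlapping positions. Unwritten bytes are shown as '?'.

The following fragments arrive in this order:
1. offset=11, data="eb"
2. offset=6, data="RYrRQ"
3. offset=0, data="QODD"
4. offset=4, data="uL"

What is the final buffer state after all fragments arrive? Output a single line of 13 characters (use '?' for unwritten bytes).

Fragment 1: offset=11 data="eb" -> buffer=???????????eb
Fragment 2: offset=6 data="RYrRQ" -> buffer=??????RYrRQeb
Fragment 3: offset=0 data="QODD" -> buffer=QODD??RYrRQeb
Fragment 4: offset=4 data="uL" -> buffer=QODDuLRYrRQeb

Answer: QODDuLRYrRQeb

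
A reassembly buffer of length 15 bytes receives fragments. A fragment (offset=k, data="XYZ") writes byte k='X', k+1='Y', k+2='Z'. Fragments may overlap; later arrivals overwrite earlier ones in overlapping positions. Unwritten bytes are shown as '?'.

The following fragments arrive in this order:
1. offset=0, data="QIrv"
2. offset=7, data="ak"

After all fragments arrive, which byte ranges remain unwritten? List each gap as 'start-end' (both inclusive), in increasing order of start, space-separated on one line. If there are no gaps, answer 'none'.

Answer: 4-6 9-14

Derivation:
Fragment 1: offset=0 len=4
Fragment 2: offset=7 len=2
Gaps: 4-6 9-14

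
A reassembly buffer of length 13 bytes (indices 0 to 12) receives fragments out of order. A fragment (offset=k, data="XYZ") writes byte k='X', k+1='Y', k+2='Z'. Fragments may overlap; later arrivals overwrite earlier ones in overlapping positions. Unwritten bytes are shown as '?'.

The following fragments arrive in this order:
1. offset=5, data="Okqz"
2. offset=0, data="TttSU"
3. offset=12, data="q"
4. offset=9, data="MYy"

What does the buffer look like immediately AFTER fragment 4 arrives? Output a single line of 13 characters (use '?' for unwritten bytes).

Fragment 1: offset=5 data="Okqz" -> buffer=?????Okqz????
Fragment 2: offset=0 data="TttSU" -> buffer=TttSUOkqz????
Fragment 3: offset=12 data="q" -> buffer=TttSUOkqz???q
Fragment 4: offset=9 data="MYy" -> buffer=TttSUOkqzMYyq

Answer: TttSUOkqzMYyq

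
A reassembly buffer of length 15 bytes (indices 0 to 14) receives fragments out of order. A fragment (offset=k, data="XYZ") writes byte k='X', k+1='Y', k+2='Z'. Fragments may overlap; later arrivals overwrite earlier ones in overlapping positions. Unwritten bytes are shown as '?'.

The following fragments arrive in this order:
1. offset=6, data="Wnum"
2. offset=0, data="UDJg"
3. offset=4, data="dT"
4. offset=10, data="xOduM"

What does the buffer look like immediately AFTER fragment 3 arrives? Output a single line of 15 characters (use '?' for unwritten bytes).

Fragment 1: offset=6 data="Wnum" -> buffer=??????Wnum?????
Fragment 2: offset=0 data="UDJg" -> buffer=UDJg??Wnum?????
Fragment 3: offset=4 data="dT" -> buffer=UDJgdTWnum?????

Answer: UDJgdTWnum?????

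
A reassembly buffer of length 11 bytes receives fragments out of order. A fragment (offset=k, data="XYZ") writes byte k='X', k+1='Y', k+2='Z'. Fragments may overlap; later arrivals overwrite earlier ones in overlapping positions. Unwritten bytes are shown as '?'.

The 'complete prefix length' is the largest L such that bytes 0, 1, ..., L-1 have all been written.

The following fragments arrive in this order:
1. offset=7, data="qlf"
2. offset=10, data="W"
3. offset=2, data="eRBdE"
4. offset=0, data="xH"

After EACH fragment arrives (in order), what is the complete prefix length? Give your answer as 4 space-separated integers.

Answer: 0 0 0 11

Derivation:
Fragment 1: offset=7 data="qlf" -> buffer=???????qlf? -> prefix_len=0
Fragment 2: offset=10 data="W" -> buffer=???????qlfW -> prefix_len=0
Fragment 3: offset=2 data="eRBdE" -> buffer=??eRBdEqlfW -> prefix_len=0
Fragment 4: offset=0 data="xH" -> buffer=xHeRBdEqlfW -> prefix_len=11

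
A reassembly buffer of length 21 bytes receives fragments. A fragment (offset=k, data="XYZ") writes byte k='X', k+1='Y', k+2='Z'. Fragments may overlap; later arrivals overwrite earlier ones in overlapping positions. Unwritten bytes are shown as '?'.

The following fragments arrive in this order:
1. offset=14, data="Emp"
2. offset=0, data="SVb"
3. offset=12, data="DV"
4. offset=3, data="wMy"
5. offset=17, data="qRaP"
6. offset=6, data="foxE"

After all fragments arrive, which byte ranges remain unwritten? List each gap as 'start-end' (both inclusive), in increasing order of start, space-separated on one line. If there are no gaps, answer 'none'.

Answer: 10-11

Derivation:
Fragment 1: offset=14 len=3
Fragment 2: offset=0 len=3
Fragment 3: offset=12 len=2
Fragment 4: offset=3 len=3
Fragment 5: offset=17 len=4
Fragment 6: offset=6 len=4
Gaps: 10-11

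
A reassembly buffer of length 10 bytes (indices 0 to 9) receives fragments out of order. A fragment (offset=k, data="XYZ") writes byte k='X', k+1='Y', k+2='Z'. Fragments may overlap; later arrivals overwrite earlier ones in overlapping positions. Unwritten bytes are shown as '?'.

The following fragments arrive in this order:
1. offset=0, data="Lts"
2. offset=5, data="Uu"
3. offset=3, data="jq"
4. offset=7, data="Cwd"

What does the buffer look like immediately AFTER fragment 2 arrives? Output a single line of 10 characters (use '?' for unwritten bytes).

Fragment 1: offset=0 data="Lts" -> buffer=Lts???????
Fragment 2: offset=5 data="Uu" -> buffer=Lts??Uu???

Answer: Lts??Uu???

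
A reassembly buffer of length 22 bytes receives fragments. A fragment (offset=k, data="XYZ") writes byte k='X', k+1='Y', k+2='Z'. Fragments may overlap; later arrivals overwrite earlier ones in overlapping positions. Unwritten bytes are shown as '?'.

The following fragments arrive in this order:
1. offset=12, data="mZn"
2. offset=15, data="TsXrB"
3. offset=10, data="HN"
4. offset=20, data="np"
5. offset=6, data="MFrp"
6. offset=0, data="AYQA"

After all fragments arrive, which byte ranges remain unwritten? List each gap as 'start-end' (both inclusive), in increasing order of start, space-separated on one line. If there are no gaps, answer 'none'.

Answer: 4-5

Derivation:
Fragment 1: offset=12 len=3
Fragment 2: offset=15 len=5
Fragment 3: offset=10 len=2
Fragment 4: offset=20 len=2
Fragment 5: offset=6 len=4
Fragment 6: offset=0 len=4
Gaps: 4-5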